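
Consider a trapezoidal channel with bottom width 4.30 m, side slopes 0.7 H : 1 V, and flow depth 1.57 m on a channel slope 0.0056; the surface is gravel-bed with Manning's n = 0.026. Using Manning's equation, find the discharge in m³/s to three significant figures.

A = (b + z·y)·y = (4.30 + 0.7×1.57)×1.57 = 8.476 m²
P = b + 2y√(1+z²) = 4.30 + 2×1.57×√(1+0.7²) = 8.133 m
R = A/P = 8.476/8.133 = 1.042 m
Q = (1/n)·A·R^(2/3)·S^(1/2) = (1/0.026) × 8.476 × 1.042^(2/3) × 0.0056^(1/2) = 25.08 m³/s

25.1 m³/s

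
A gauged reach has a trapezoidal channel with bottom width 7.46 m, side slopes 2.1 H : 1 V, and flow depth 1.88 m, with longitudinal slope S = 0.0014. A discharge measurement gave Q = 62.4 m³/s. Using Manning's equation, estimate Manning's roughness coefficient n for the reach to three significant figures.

A = (b + z·y)·y = (7.46 + 2.1×1.88)×1.88 = 21.45 m²
P = b + 2y√(1+z²) = 7.46 + 2×1.88×√(1+2.1²) = 16.21 m
R = A/P = 21.45/16.21 = 1.323 m
n = (1/Q)·A·R^(2/3)·S^(1/2) = (1/62.4) × 21.45 × 1.205 × 0.03742 = 0.01550

0.0155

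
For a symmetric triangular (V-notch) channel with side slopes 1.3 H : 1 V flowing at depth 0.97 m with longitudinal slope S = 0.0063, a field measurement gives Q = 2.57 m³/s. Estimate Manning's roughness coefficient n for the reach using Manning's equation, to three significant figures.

A = z·y² = 1.3×0.97² = 1.223 m²
P = 2y√(1+z²) = 2×0.97×√(1+1.3²) = 3.182 m
R = A/P = 1.223/3.182 = 0.3844 m
n = (1/Q)·A·R^(2/3)·S^(1/2) = (1/2.57) × 1.223 × 0.5287 × 0.07937 = 0.01997

0.0200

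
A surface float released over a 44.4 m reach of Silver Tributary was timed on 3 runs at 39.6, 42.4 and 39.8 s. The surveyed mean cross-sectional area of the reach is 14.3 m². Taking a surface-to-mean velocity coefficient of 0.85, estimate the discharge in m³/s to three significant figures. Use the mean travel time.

13.3 m³/s

t̄ = (39.6 + 42.4 + 39.8) / 3 = 40.6 s
v_surface = L / t̄ = 44.4 / 40.6 = 1.094 m/s
v_mean = 0.85 × 1.094 = 0.9296 m/s
Q = A × v_mean = 14.3 × 0.9296 = 13.29 m³/s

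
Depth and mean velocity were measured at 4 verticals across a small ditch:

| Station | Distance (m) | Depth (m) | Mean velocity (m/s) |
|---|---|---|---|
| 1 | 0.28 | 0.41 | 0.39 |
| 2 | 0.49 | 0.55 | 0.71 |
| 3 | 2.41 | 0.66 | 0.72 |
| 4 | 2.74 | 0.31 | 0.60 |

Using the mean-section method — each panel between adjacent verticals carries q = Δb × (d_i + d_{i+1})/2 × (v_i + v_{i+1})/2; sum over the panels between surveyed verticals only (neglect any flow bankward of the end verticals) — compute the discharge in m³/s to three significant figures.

Panel 1-2: Δb = 0.21 m, d̄ = (0.41+0.55)/2 = 0.48, v̄ = (0.39+0.71)/2 = 0.55 → q = 0.21×0.48×0.55 = 0.05544 m³/s
Panel 2-3: Δb = 1.92 m, d̄ = (0.55+0.66)/2 = 0.605, v̄ = (0.71+0.72)/2 = 0.715 → q = 1.92×0.605×0.715 = 0.8305 m³/s
Panel 3-4: Δb = 0.33 m, d̄ = (0.66+0.31)/2 = 0.485, v̄ = (0.72+0.60)/2 = 0.66 → q = 0.33×0.485×0.66 = 0.1056 m³/s
Q = Σ q = 0.9916 m³/s

0.992 m³/s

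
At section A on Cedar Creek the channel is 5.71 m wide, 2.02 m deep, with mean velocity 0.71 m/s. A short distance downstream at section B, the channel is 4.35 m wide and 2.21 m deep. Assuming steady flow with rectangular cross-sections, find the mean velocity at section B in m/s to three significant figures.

0.852 m/s

Q = A₁V₁ = (5.71×2.02) × 0.71 = 8.189 m³/s
A₂ = 4.35 × 2.21 = 9.614 m²
V₂ = Q/A₂ = 8.189/9.614 = 0.8519 m/s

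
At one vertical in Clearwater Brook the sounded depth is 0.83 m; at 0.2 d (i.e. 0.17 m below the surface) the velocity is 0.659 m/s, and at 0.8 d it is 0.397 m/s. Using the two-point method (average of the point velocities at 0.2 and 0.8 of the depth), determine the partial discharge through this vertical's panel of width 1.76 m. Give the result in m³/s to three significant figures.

0.771 m³/s

v̄ = (0.659 + 0.397) / 2 = 0.5280 m/s
q = v̄ × d × w = 0.5280 × 0.83 × 1.76 = 0.7713 m³/s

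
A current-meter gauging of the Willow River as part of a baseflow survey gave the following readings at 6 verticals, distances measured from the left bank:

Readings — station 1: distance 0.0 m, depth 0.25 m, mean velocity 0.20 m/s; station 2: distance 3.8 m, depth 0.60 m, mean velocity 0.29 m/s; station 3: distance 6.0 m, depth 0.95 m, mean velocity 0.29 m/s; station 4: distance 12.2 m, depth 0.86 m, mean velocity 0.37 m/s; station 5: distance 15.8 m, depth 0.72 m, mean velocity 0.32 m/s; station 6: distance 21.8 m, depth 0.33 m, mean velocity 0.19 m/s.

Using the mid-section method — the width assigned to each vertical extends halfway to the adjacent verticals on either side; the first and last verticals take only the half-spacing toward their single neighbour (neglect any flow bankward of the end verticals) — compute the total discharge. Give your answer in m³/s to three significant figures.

4.63 m³/s

w_1 = (3.8 − 0.0)/2 = 1.9 m; q_1 = 0.20 × 0.25 × 1.9 = 0.09500 m³/s
w_2 = (6.0 − 0.0)/2 = 3 m; q_2 = 0.29 × 0.60 × 3 = 0.5220 m³/s
w_3 = (12.2 − 3.8)/2 = 4.2 m; q_3 = 0.29 × 0.95 × 4.2 = 1.157 m³/s
w_4 = (15.8 − 6.0)/2 = 4.9 m; q_4 = 0.37 × 0.86 × 4.9 = 1.559 m³/s
w_5 = (21.8 − 12.2)/2 = 4.8 m; q_5 = 0.32 × 0.72 × 4.8 = 1.106 m³/s
w_6 = (21.8 − 15.8)/2 = 3 m; q_6 = 0.19 × 0.33 × 3 = 0.1881 m³/s
Q = Σ qᵢ = 4.627 m³/s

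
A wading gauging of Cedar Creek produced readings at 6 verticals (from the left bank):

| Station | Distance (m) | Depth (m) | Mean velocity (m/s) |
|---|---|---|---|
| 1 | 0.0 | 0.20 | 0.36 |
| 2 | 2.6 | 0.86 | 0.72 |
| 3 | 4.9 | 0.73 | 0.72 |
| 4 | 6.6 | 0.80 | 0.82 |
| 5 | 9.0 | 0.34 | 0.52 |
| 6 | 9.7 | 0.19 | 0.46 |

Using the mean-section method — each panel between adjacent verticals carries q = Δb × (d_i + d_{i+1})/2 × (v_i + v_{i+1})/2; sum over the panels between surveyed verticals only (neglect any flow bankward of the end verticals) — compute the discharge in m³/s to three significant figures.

4.07 m³/s

Panel 1-2: Δb = 2.6 m, d̄ = (0.20+0.86)/2 = 0.53, v̄ = (0.36+0.72)/2 = 0.54 → q = 2.6×0.53×0.54 = 0.7441 m³/s
Panel 2-3: Δb = 2.3 m, d̄ = (0.86+0.73)/2 = 0.795, v̄ = (0.72+0.72)/2 = 0.72 → q = 2.3×0.795×0.72 = 1.317 m³/s
Panel 3-4: Δb = 1.7 m, d̄ = (0.73+0.80)/2 = 0.765, v̄ = (0.72+0.82)/2 = 0.77 → q = 1.7×0.765×0.77 = 1.001 m³/s
Panel 4-5: Δb = 2.4 m, d̄ = (0.80+0.34)/2 = 0.57, v̄ = (0.82+0.52)/2 = 0.67 → q = 2.4×0.57×0.67 = 0.9166 m³/s
Panel 5-6: Δb = 0.7 m, d̄ = (0.34+0.19)/2 = 0.265, v̄ = (0.52+0.46)/2 = 0.49 → q = 0.7×0.265×0.49 = 0.09090 m³/s
Q = Σ q = 4.069 m³/s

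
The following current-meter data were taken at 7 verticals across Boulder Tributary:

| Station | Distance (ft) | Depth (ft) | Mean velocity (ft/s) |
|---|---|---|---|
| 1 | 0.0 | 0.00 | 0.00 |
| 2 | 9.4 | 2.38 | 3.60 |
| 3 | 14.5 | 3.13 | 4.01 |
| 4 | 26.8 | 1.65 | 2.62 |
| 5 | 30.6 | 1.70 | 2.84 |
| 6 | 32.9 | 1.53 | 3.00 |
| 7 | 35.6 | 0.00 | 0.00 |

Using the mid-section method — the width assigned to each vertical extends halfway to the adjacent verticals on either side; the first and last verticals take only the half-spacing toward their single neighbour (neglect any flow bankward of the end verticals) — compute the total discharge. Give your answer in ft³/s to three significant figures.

232 ft³/s

w_2 = (14.5 − 0.0)/2 = 7.25 ft; q_2 = 3.60 × 2.38 × 7.25 = 62.12 ft³/s
w_3 = (26.8 − 9.4)/2 = 8.7 ft; q_3 = 4.01 × 3.13 × 8.7 = 109.2 ft³/s
w_4 = (30.6 − 14.5)/2 = 8.05 ft; q_4 = 2.62 × 1.65 × 8.05 = 34.80 ft³/s
w_5 = (32.9 − 26.8)/2 = 3.05 ft; q_5 = 2.84 × 1.70 × 3.05 = 14.73 ft³/s
w_6 = (35.6 − 30.6)/2 = 2.5 ft; q_6 = 3.00 × 1.53 × 2.5 = 11.48 ft³/s
Stations 1, 7 contribute zero (depth or velocity is 0).
Q = Σ qᵢ = 232.3 ft³/s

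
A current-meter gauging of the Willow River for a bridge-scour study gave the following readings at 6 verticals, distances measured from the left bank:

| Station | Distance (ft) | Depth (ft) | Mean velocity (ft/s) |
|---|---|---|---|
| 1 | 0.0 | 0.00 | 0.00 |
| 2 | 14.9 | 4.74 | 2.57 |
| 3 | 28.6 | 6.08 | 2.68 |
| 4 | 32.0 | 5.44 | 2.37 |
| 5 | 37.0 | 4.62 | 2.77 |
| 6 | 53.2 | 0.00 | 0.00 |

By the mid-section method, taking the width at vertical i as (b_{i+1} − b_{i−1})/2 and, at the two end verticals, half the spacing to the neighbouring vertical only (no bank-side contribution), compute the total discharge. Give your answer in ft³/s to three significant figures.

w_2 = (28.6 − 0.0)/2 = 14.3 ft; q_2 = 2.57 × 4.74 × 14.3 = 174.2 ft³/s
w_3 = (32.0 − 14.9)/2 = 8.55 ft; q_3 = 2.68 × 6.08 × 8.55 = 139.3 ft³/s
w_4 = (37.0 − 28.6)/2 = 4.2 ft; q_4 = 2.37 × 5.44 × 4.2 = 54.15 ft³/s
w_5 = (53.2 − 32.0)/2 = 10.6 ft; q_5 = 2.77 × 4.62 × 10.6 = 135.7 ft³/s
Stations 1, 6 contribute zero (depth or velocity is 0).
Q = Σ qᵢ = 503.3 ft³/s

503 ft³/s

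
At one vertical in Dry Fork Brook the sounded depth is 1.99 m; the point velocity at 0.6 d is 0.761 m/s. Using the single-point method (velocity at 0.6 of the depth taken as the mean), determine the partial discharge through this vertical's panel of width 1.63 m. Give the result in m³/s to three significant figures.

2.47 m³/s

v̄ = v₀.₆ = 0.761 m/s
q = v̄ × d × w = 0.7610 × 1.99 × 1.63 = 2.468 m³/s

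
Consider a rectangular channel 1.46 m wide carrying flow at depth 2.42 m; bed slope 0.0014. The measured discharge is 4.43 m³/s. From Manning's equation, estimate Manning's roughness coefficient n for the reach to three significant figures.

0.0203

A = b·y = 1.46 × 2.42 = 3.533 m²
P = b + 2y = 1.46 + 2×2.42 = 6.300 m
R = A/P = 3.533/6.300 = 0.5608 m
n = (1/Q)·A·R^(2/3)·S^(1/2) = (1/4.43) × 3.533 × 0.6801 × 0.03742 = 0.02029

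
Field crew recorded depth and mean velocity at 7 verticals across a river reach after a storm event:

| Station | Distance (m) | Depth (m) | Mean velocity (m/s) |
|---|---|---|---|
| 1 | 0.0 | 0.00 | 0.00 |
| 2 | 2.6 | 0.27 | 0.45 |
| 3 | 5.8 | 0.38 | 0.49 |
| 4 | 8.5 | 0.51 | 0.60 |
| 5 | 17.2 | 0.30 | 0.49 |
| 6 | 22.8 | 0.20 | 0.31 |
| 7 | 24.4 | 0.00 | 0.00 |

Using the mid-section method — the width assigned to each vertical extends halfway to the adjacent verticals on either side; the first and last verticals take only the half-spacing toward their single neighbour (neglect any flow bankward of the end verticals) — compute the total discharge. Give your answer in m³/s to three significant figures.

w_2 = (5.8 − 0.0)/2 = 2.9 m; q_2 = 0.45 × 0.27 × 2.9 = 0.3524 m³/s
w_3 = (8.5 − 2.6)/2 = 2.95 m; q_3 = 0.49 × 0.38 × 2.95 = 0.5493 m³/s
w_4 = (17.2 − 5.8)/2 = 5.7 m; q_4 = 0.60 × 0.51 × 5.7 = 1.744 m³/s
w_5 = (22.8 − 8.5)/2 = 7.15 m; q_5 = 0.49 × 0.30 × 7.15 = 1.051 m³/s
w_6 = (24.4 − 17.2)/2 = 3.6 m; q_6 = 0.31 × 0.20 × 3.6 = 0.2232 m³/s
Stations 1, 7 contribute zero (depth or velocity is 0).
Q = Σ qᵢ = 3.920 m³/s

3.92 m³/s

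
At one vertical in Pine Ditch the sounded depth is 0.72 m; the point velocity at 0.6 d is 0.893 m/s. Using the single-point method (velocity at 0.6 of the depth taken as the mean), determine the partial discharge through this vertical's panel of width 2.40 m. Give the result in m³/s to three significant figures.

1.54 m³/s

v̄ = v₀.₆ = 0.893 m/s
q = v̄ × d × w = 0.8930 × 0.72 × 2.40 = 1.543 m³/s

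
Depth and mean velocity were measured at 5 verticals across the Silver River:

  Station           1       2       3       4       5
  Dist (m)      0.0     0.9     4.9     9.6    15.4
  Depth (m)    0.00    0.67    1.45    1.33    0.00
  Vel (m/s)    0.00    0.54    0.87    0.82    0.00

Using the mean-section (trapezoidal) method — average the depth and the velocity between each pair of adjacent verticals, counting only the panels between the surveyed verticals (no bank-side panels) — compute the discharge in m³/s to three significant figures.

Panel 1-2: Δb = 0.9 m, d̄ = (0.00+0.67)/2 = 0.335, v̄ = (0.00+0.54)/2 = 0.27 → q = 0.9×0.335×0.27 = 0.08141 m³/s
Panel 2-3: Δb = 4 m, d̄ = (0.67+1.45)/2 = 1.06, v̄ = (0.54+0.87)/2 = 0.705 → q = 4×1.06×0.705 = 2.989 m³/s
Panel 3-4: Δb = 4.7 m, d̄ = (1.45+1.33)/2 = 1.39, v̄ = (0.87+0.82)/2 = 0.845 → q = 4.7×1.39×0.845 = 5.520 m³/s
Panel 4-5: Δb = 5.8 m, d̄ = (1.33+0.00)/2 = 0.665, v̄ = (0.82+0.00)/2 = 0.41 → q = 5.8×0.665×0.41 = 1.581 m³/s
Q = Σ q = 10.17 m³/s

10.2 m³/s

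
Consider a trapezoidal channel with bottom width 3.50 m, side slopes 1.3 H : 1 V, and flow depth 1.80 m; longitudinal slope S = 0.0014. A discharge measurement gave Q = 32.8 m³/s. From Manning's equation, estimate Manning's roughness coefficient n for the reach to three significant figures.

0.0129

A = (b + z·y)·y = (3.50 + 1.3×1.80)×1.80 = 10.51 m²
P = b + 2y√(1+z²) = 3.50 + 2×1.80×√(1+1.3²) = 9.404 m
R = A/P = 10.51/9.404 = 1.118 m
n = (1/Q)·A·R^(2/3)·S^(1/2) = (1/32.8) × 10.51 × 1.077 × 0.03742 = 0.01292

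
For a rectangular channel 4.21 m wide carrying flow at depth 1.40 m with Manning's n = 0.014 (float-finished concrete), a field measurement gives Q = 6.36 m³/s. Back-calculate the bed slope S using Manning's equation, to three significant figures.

0.000288

A = b·y = 4.21 × 1.40 = 5.894 m²
P = b + 2y = 4.21 + 2×1.40 = 7.010 m
R = A/P = 5.894/7.010 = 0.8408 m
S = (Q·n / (1·A·R^(2/3)))² = (6.36×0.014 / (1×5.894×0.8908))² = 0.0002876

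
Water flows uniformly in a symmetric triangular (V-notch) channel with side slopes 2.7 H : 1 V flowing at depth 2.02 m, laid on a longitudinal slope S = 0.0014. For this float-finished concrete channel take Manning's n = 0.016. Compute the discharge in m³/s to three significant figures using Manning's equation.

24.8 m³/s

A = z·y² = 2.7×2.02² = 11.02 m²
P = 2y√(1+z²) = 2×2.02×√(1+2.7²) = 11.63 m
R = A/P = 11.02/11.63 = 0.9471 m
Q = (1/n)·A·R^(2/3)·S^(1/2) = (1/0.016) × 11.02 × 0.9471^(2/3) × 0.0014^(1/2) = 24.85 m³/s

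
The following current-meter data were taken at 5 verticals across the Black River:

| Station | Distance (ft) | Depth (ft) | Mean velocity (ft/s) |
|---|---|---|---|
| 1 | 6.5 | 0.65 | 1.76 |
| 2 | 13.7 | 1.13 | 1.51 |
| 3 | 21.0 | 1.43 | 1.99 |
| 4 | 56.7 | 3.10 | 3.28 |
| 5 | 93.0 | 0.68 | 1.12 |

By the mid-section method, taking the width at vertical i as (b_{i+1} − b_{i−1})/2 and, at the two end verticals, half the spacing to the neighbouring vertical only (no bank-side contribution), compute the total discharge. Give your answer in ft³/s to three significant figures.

w_1 = (13.7 − 6.5)/2 = 3.6 ft; q_1 = 1.76 × 0.65 × 3.6 = 4.118 ft³/s
w_2 = (21.0 − 6.5)/2 = 7.25 ft; q_2 = 1.51 × 1.13 × 7.25 = 12.37 ft³/s
w_3 = (56.7 − 13.7)/2 = 21.5 ft; q_3 = 1.99 × 1.43 × 21.5 = 61.18 ft³/s
w_4 = (93.0 − 21.0)/2 = 36 ft; q_4 = 3.28 × 3.10 × 36 = 366.0 ft³/s
w_5 = (93.0 − 56.7)/2 = 18.15 ft; q_5 = 1.12 × 0.68 × 18.15 = 13.82 ft³/s
Q = Σ qᵢ = 457.5 ft³/s

458 ft³/s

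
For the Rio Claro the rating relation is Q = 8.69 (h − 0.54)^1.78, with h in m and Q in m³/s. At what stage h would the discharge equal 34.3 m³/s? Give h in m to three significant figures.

2.70 m

h − h₀ = (Q/C)^(1/b) = (34.3/8.69)^(1/1.78) = 2.163 m
h = 0.54 + 2.163 = 2.703 m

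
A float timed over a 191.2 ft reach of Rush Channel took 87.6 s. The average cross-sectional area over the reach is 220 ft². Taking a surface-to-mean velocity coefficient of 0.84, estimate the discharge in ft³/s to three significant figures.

v_surface = L / t̄ = 191.2 / 87.6 = 2.183 ft/s
v_mean = 0.84 × 2.183 = 1.833 ft/s
Q = A × v_mean = 220 × 1.833 = 403.4 ft³/s

403 ft³/s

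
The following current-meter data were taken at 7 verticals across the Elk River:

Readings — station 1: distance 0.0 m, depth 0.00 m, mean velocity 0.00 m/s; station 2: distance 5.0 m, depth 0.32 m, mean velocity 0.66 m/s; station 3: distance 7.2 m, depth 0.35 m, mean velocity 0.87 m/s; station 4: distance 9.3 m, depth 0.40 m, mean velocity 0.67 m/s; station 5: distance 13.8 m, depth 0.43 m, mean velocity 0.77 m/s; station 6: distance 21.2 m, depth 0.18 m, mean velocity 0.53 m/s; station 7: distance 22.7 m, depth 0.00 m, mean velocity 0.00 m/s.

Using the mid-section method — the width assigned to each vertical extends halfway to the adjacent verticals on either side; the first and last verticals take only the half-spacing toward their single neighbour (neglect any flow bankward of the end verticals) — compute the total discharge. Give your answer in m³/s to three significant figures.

4.69 m³/s

w_2 = (7.2 − 0.0)/2 = 3.6 m; q_2 = 0.66 × 0.32 × 3.6 = 0.7603 m³/s
w_3 = (9.3 − 5.0)/2 = 2.15 m; q_3 = 0.87 × 0.35 × 2.15 = 0.6547 m³/s
w_4 = (13.8 − 7.2)/2 = 3.3 m; q_4 = 0.67 × 0.40 × 3.3 = 0.8844 m³/s
w_5 = (21.2 − 9.3)/2 = 5.95 m; q_5 = 0.77 × 0.43 × 5.95 = 1.970 m³/s
w_6 = (22.7 − 13.8)/2 = 4.45 m; q_6 = 0.53 × 0.18 × 4.45 = 0.4245 m³/s
Stations 1, 7 contribute zero (depth or velocity is 0).
Q = Σ qᵢ = 4.694 m³/s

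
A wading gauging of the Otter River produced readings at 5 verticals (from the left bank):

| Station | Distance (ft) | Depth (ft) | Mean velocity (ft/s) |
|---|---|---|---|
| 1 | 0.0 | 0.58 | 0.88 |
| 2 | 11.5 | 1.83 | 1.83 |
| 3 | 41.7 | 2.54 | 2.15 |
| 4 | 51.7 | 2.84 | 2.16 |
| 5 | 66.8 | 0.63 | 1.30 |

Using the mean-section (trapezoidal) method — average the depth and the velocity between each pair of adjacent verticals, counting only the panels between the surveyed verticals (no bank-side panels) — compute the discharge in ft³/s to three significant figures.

253 ft³/s

Panel 1-2: Δb = 11.5 ft, d̄ = (0.58+1.83)/2 = 1.205, v̄ = (0.88+1.83)/2 = 1.355 → q = 11.5×1.205×1.355 = 18.78 ft³/s
Panel 2-3: Δb = 30.2 ft, d̄ = (1.83+2.54)/2 = 2.185, v̄ = (1.83+2.15)/2 = 1.99 → q = 30.2×2.185×1.99 = 131.3 ft³/s
Panel 3-4: Δb = 10 ft, d̄ = (2.54+2.84)/2 = 2.69, v̄ = (2.15+2.16)/2 = 2.155 → q = 10×2.69×2.155 = 57.97 ft³/s
Panel 4-5: Δb = 15.1 ft, d̄ = (2.84+0.63)/2 = 1.735, v̄ = (2.16+1.30)/2 = 1.73 → q = 15.1×1.735×1.73 = 45.32 ft³/s
Q = Σ q = 253.4 ft³/s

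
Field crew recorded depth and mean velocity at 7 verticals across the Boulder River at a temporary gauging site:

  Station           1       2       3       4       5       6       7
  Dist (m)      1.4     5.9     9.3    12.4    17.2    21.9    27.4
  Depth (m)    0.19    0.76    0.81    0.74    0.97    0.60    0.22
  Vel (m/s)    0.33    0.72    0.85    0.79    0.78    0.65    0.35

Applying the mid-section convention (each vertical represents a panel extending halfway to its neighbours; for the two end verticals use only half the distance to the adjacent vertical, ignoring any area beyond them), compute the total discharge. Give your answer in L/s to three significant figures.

w_1 = (5.9 − 1.4)/2 = 2.25 m; q_1 = 0.33 × 0.19 × 2.25 = 0.1411 m³/s
w_2 = (9.3 − 1.4)/2 = 3.95 m; q_2 = 0.72 × 0.76 × 3.95 = 2.161 m³/s
w_3 = (12.4 − 5.9)/2 = 3.25 m; q_3 = 0.85 × 0.81 × 3.25 = 2.238 m³/s
w_4 = (17.2 − 9.3)/2 = 3.95 m; q_4 = 0.79 × 0.74 × 3.95 = 2.309 m³/s
w_5 = (21.9 − 12.4)/2 = 4.75 m; q_5 = 0.78 × 0.97 × 4.75 = 3.594 m³/s
w_6 = (27.4 − 17.2)/2 = 5.1 m; q_6 = 0.65 × 0.60 × 5.1 = 1.989 m³/s
w_7 = (27.4 − 21.9)/2 = 2.75 m; q_7 = 0.35 × 0.22 × 2.75 = 0.2118 m³/s
Q = Σ qᵢ = 12.64 m³/s
= 12.64 × 1000 = 12640 L/s

12600 L/s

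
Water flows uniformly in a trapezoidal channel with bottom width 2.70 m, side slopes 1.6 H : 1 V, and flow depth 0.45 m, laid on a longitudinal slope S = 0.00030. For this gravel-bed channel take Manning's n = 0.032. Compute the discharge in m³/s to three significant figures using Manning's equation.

A = (b + z·y)·y = (2.70 + 1.6×0.45)×0.45 = 1.539 m²
P = b + 2y√(1+z²) = 2.70 + 2×0.45×√(1+1.6²) = 4.398 m
R = A/P = 1.539/4.398 = 0.3499 m
Q = (1/n)·A·R^(2/3)·S^(1/2) = (1/0.032) × 1.539 × 0.3499^(2/3) × 0.00030^(1/2) = 0.4136 m³/s

0.414 m³/s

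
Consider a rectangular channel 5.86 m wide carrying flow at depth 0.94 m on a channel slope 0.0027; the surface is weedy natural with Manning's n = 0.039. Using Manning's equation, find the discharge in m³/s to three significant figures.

5.85 m³/s

A = b·y = 5.86 × 0.94 = 5.508 m²
P = b + 2y = 5.86 + 2×0.94 = 7.740 m
R = A/P = 5.508/7.740 = 0.7117 m
Q = (1/n)·A·R^(2/3)·S^(1/2) = (1/0.039) × 5.508 × 0.7117^(2/3) × 0.0027^(1/2) = 5.850 m³/s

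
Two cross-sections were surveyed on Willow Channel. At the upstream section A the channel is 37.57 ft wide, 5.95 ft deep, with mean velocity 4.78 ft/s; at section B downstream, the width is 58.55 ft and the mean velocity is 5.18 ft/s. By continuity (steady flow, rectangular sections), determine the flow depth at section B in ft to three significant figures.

Q = A₁V₁ = (37.57×5.95) × 4.78 = 1069 ft³/s
d₂ = Q/(b₂ V₂) = 1069/(58.55×5.18) = 3.523 ft

3.52 ft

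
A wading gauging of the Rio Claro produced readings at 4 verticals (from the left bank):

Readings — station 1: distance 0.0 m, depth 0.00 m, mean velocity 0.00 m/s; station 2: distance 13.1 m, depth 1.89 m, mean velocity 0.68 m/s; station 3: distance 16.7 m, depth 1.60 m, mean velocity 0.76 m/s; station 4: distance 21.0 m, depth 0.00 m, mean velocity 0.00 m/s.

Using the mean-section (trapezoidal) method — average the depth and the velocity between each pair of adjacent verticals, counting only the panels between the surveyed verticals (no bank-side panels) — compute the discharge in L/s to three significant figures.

10000 L/s

Panel 1-2: Δb = 13.1 m, d̄ = (0.00+1.89)/2 = 0.945, v̄ = (0.00+0.68)/2 = 0.34 → q = 13.1×0.945×0.34 = 4.209 m³/s
Panel 2-3: Δb = 3.6 m, d̄ = (1.89+1.60)/2 = 1.745, v̄ = (0.68+0.76)/2 = 0.72 → q = 3.6×1.745×0.72 = 4.523 m³/s
Panel 3-4: Δb = 4.3 m, d̄ = (1.60+0.00)/2 = 0.8, v̄ = (0.76+0.00)/2 = 0.38 → q = 4.3×0.8×0.38 = 1.307 m³/s
Q = Σ q = 10.04 m³/s
= 10.04 × 1000 = 10040 L/s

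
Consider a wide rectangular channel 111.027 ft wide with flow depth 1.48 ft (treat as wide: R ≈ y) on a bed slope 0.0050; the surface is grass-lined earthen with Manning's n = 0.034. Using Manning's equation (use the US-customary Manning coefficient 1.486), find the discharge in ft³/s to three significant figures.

A = b·y = 111.027 × 1.48 = 164.3 ft²
Wide channel: R ≈ y = 1.48 ft
Q = (1.486/n)·A·R^(2/3)·S^(1/2) = (1.486/0.034) × 164.3 × 1.480^(2/3) × 0.0050^(1/2) = 659.5 ft³/s

660 ft³/s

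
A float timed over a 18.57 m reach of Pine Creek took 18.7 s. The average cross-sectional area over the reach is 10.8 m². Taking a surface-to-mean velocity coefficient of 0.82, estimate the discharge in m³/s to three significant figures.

v_surface = L / t̄ = 18.57 / 18.7 = 0.9930 m/s
v_mean = 0.82 × 0.9930 = 0.8143 m/s
Q = A × v_mean = 10.8 × 0.8143 = 8.794 m³/s

8.79 m³/s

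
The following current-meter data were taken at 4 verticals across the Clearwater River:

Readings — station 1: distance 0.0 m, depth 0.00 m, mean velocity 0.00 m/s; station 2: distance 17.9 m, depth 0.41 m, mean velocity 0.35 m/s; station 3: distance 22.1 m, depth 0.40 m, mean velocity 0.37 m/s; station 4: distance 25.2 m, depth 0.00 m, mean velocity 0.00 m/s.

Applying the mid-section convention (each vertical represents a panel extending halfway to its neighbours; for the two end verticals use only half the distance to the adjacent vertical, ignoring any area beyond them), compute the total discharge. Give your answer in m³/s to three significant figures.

w_2 = (22.1 − 0.0)/2 = 11.05 m; q_2 = 0.35 × 0.41 × 11.05 = 1.586 m³/s
w_3 = (25.2 − 17.9)/2 = 3.65 m; q_3 = 0.37 × 0.40 × 3.65 = 0.5402 m³/s
Stations 1, 4 contribute zero (depth or velocity is 0).
Q = Σ qᵢ = 2.126 m³/s

2.13 m³/s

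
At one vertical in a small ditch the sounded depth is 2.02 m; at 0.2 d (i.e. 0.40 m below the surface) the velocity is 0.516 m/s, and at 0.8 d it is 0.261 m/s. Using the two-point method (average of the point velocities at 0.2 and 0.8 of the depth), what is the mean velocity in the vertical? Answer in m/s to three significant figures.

0.389 m/s

v̄ = (0.516 + 0.261) / 2 = 0.3885 m/s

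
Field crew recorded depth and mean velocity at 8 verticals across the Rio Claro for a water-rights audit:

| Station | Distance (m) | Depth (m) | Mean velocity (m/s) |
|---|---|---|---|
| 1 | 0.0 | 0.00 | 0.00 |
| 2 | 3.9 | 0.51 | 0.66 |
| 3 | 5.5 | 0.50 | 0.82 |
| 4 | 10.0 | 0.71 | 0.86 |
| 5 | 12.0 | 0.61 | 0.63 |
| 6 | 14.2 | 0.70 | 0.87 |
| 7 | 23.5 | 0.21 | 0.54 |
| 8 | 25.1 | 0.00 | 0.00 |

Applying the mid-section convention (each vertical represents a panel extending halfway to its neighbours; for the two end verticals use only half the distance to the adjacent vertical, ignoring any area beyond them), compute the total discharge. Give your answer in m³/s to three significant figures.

w_2 = (5.5 − 0.0)/2 = 2.75 m; q_2 = 0.66 × 0.51 × 2.75 = 0.9257 m³/s
w_3 = (10.0 − 3.9)/2 = 3.05 m; q_3 = 0.82 × 0.50 × 3.05 = 1.251 m³/s
w_4 = (12.0 − 5.5)/2 = 3.25 m; q_4 = 0.86 × 0.71 × 3.25 = 1.984 m³/s
w_5 = (14.2 − 10.0)/2 = 2.1 m; q_5 = 0.63 × 0.61 × 2.1 = 0.8070 m³/s
w_6 = (23.5 − 12.0)/2 = 5.75 m; q_6 = 0.87 × 0.70 × 5.75 = 3.502 m³/s
w_7 = (25.1 − 14.2)/2 = 5.45 m; q_7 = 0.54 × 0.21 × 5.45 = 0.6180 m³/s
Stations 1, 8 contribute zero (depth or velocity is 0).
Q = Σ qᵢ = 9.087 m³/s

9.09 m³/s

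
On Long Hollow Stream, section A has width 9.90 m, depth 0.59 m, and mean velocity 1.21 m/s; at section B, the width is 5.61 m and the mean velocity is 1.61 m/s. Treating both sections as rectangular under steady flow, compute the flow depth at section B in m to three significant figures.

Q = A₁V₁ = (9.90×0.59) × 1.21 = 7.068 m³/s
d₂ = Q/(b₂ V₂) = 7.068/(5.61×1.61) = 0.7825 m

0.782 m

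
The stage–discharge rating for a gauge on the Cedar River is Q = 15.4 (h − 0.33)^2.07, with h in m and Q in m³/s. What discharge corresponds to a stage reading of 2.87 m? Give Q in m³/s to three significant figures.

Q = 15.4 × (2.87 − 0.33)^2.07 = 15.4 × 2.54^2.07 = 106.1 m³/s

106 m³/s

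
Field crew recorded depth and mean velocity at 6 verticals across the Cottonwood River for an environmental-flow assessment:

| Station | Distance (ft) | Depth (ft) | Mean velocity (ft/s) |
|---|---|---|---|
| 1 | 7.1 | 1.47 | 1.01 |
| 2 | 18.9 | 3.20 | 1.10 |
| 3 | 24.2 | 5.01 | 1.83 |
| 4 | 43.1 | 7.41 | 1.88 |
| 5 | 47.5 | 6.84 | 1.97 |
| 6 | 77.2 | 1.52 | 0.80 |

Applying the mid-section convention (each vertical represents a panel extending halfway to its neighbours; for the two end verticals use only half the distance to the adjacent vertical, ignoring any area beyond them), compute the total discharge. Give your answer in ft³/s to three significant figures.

560 ft³/s

w_1 = (18.9 − 7.1)/2 = 5.9 ft; q_1 = 1.01 × 1.47 × 5.9 = 8.760 ft³/s
w_2 = (24.2 − 7.1)/2 = 8.55 ft; q_2 = 1.10 × 3.20 × 8.55 = 30.10 ft³/s
w_3 = (43.1 − 18.9)/2 = 12.1 ft; q_3 = 1.83 × 5.01 × 12.1 = 110.9 ft³/s
w_4 = (47.5 − 24.2)/2 = 11.65 ft; q_4 = 1.88 × 7.41 × 11.65 = 162.3 ft³/s
w_5 = (77.2 − 43.1)/2 = 17.05 ft; q_5 = 1.97 × 6.84 × 17.05 = 229.7 ft³/s
w_6 = (77.2 − 47.5)/2 = 14.85 ft; q_6 = 0.80 × 1.52 × 14.85 = 18.06 ft³/s
Q = Σ qᵢ = 559.9 ft³/s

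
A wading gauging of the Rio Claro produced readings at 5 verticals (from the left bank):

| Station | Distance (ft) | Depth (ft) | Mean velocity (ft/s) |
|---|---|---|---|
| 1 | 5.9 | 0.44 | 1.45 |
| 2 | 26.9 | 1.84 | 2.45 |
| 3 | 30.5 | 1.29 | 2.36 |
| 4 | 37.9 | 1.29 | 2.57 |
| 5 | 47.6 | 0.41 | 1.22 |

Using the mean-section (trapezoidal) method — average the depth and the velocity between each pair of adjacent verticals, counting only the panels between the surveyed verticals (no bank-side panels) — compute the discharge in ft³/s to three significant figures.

Panel 1-2: Δb = 21 ft, d̄ = (0.44+1.84)/2 = 1.14, v̄ = (1.45+2.45)/2 = 1.95 → q = 21×1.14×1.95 = 46.68 ft³/s
Panel 2-3: Δb = 3.6 ft, d̄ = (1.84+1.29)/2 = 1.565, v̄ = (2.45+2.36)/2 = 2.405 → q = 3.6×1.565×2.405 = 13.55 ft³/s
Panel 3-4: Δb = 7.4 ft, d̄ = (1.29+1.29)/2 = 1.29, v̄ = (2.36+2.57)/2 = 2.465 → q = 7.4×1.29×2.465 = 23.53 ft³/s
Panel 4-5: Δb = 9.7 ft, d̄ = (1.29+0.41)/2 = 0.85, v̄ = (2.57+1.22)/2 = 1.895 → q = 9.7×0.85×1.895 = 15.62 ft³/s
Q = Σ q = 99.39 ft³/s

99.4 ft³/s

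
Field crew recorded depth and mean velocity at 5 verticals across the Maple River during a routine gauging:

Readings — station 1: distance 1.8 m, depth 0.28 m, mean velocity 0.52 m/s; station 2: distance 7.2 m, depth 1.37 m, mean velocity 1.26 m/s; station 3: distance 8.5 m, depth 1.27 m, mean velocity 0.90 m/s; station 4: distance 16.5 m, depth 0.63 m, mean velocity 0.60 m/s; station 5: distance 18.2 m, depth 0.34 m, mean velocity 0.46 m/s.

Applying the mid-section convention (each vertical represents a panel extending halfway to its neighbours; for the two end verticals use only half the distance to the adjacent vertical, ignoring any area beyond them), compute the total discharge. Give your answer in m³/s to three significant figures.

13.5 m³/s

w_1 = (7.2 − 1.8)/2 = 2.7 m; q_1 = 0.52 × 0.28 × 2.7 = 0.3931 m³/s
w_2 = (8.5 − 1.8)/2 = 3.35 m; q_2 = 1.26 × 1.37 × 3.35 = 5.783 m³/s
w_3 = (16.5 − 7.2)/2 = 4.65 m; q_3 = 0.90 × 1.27 × 4.65 = 5.315 m³/s
w_4 = (18.2 − 8.5)/2 = 4.85 m; q_4 = 0.60 × 0.63 × 4.85 = 1.833 m³/s
w_5 = (18.2 − 16.5)/2 = 0.85 m; q_5 = 0.46 × 0.34 × 0.85 = 0.1329 m³/s
Q = Σ qᵢ = 13.46 m³/s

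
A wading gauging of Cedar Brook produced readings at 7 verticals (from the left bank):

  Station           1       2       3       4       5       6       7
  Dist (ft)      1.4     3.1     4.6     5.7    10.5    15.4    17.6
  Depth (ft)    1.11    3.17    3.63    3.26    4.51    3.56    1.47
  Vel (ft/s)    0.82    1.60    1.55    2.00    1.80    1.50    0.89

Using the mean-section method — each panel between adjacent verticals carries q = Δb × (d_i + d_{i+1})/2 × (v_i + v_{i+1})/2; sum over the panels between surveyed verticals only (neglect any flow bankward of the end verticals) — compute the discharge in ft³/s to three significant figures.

Panel 1-2: Δb = 1.7 ft, d̄ = (1.11+3.17)/2 = 2.14, v̄ = (0.82+1.60)/2 = 1.21 → q = 1.7×2.14×1.21 = 4.402 ft³/s
Panel 2-3: Δb = 1.5 ft, d̄ = (3.17+3.63)/2 = 3.4, v̄ = (1.60+1.55)/2 = 1.575 → q = 1.5×3.4×1.575 = 8.033 ft³/s
Panel 3-4: Δb = 1.1 ft, d̄ = (3.63+3.26)/2 = 3.445, v̄ = (1.55+2.00)/2 = 1.775 → q = 1.1×3.445×1.775 = 6.726 ft³/s
Panel 4-5: Δb = 4.8 ft, d̄ = (3.26+4.51)/2 = 3.885, v̄ = (2.00+1.80)/2 = 1.9 → q = 4.8×3.885×1.9 = 35.43 ft³/s
Panel 5-6: Δb = 4.9 ft, d̄ = (4.51+3.56)/2 = 4.035, v̄ = (1.80+1.50)/2 = 1.65 → q = 4.9×4.035×1.65 = 32.62 ft³/s
Panel 6-7: Δb = 2.2 ft, d̄ = (3.56+1.47)/2 = 2.515, v̄ = (1.50+0.89)/2 = 1.195 → q = 2.2×2.515×1.195 = 6.612 ft³/s
Q = Σ q = 93.83 ft³/s

93.8 ft³/s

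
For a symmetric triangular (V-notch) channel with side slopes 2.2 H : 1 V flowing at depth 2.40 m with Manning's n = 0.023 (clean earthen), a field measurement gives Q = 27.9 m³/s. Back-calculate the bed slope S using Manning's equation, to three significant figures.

A = z·y² = 2.2×2.40² = 12.67 m²
P = 2y√(1+z²) = 2×2.40×√(1+2.2²) = 11.60 m
R = A/P = 12.67/11.60 = 1.092 m
S = (Q·n / (1·A·R^(2/3)))² = (27.9×0.023 / (1×12.67×1.061))² = 0.002279

0.00228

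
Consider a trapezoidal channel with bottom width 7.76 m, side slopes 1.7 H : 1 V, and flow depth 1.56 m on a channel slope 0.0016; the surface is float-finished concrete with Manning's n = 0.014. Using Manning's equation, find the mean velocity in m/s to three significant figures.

3.17 m/s

A = (b + z·y)·y = (7.76 + 1.7×1.56)×1.56 = 16.24 m²
P = b + 2y√(1+z²) = 7.76 + 2×1.56×√(1+1.7²) = 13.91 m
R = A/P = 16.24/13.91 = 1.167 m
Q = (1/n)·A·R^(2/3)·S^(1/2) = (1/0.014) × 16.24 × 1.167^(2/3) × 0.0016^(1/2) = 51.45 m³/s
V = Q/A = 51.45/16.24 = 3.168 m/s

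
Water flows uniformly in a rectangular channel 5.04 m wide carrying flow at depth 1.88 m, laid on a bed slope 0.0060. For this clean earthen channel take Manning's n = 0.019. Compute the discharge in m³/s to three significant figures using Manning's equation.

A = b·y = 5.04 × 1.88 = 9.475 m²
P = b + 2y = 5.04 + 2×1.88 = 8.800 m
R = A/P = 9.475/8.800 = 1.077 m
Q = (1/n)·A·R^(2/3)·S^(1/2) = (1/0.019) × 9.475 × 1.077^(2/3) × 0.0060^(1/2) = 40.58 m³/s

40.6 m³/s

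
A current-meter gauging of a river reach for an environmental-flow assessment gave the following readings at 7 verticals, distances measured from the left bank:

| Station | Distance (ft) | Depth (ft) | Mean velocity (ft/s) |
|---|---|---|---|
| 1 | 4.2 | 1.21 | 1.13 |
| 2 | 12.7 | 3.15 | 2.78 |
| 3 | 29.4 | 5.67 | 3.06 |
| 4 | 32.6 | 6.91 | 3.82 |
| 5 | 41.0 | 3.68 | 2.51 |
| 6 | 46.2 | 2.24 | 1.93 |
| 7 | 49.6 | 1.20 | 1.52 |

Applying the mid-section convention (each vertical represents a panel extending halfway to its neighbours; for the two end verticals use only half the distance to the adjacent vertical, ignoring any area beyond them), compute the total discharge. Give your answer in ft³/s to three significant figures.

w_1 = (12.7 − 4.2)/2 = 4.25 ft; q_1 = 1.13 × 1.21 × 4.25 = 5.811 ft³/s
w_2 = (29.4 − 4.2)/2 = 12.6 ft; q_2 = 2.78 × 3.15 × 12.6 = 110.3 ft³/s
w_3 = (32.6 − 12.7)/2 = 9.95 ft; q_3 = 3.06 × 5.67 × 9.95 = 172.6 ft³/s
w_4 = (41.0 − 29.4)/2 = 5.8 ft; q_4 = 3.82 × 6.91 × 5.8 = 153.1 ft³/s
w_5 = (46.2 − 32.6)/2 = 6.8 ft; q_5 = 2.51 × 3.68 × 6.8 = 62.81 ft³/s
w_6 = (49.6 − 41.0)/2 = 4.3 ft; q_6 = 1.93 × 2.24 × 4.3 = 18.59 ft³/s
w_7 = (49.6 − 46.2)/2 = 1.7 ft; q_7 = 1.52 × 1.20 × 1.7 = 3.101 ft³/s
Q = Σ qᵢ = 526.4 ft³/s

526 ft³/s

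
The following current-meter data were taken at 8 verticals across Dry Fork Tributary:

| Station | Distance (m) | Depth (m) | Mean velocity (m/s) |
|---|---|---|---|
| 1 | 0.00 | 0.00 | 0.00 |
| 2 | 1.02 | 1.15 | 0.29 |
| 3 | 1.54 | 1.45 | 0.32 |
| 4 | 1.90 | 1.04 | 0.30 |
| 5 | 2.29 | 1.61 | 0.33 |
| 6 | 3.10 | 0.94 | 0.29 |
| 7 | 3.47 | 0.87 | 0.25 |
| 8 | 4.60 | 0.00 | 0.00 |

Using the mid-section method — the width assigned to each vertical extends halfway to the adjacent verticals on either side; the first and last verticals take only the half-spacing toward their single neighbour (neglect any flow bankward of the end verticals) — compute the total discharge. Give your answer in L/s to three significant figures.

1220 L/s

w_2 = (1.54 − 0.00)/2 = 0.77 m; q_2 = 0.29 × 1.15 × 0.77 = 0.2568 m³/s
w_3 = (1.90 − 1.02)/2 = 0.44 m; q_3 = 0.32 × 1.45 × 0.44 = 0.2042 m³/s
w_4 = (2.29 − 1.54)/2 = 0.375 m; q_4 = 0.30 × 1.04 × 0.375 = 0.1170 m³/s
w_5 = (3.10 − 1.90)/2 = 0.6 m; q_5 = 0.33 × 1.61 × 0.6 = 0.3188 m³/s
w_6 = (3.47 − 2.29)/2 = 0.59 m; q_6 = 0.29 × 0.94 × 0.59 = 0.1608 m³/s
w_7 = (4.60 − 3.10)/2 = 0.75 m; q_7 = 0.25 × 0.87 × 0.75 = 0.1631 m³/s
Stations 1, 8 contribute zero (depth or velocity is 0).
Q = Σ qᵢ = 1.221 m³/s
= 1.221 × 1000 = 1221 L/s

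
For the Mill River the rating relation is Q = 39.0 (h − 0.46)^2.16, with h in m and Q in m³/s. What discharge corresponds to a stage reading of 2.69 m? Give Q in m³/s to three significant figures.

220 m³/s

Q = 39.0 × (2.69 − 0.46)^2.16 = 39.0 × 2.23^2.16 = 220.5 m³/s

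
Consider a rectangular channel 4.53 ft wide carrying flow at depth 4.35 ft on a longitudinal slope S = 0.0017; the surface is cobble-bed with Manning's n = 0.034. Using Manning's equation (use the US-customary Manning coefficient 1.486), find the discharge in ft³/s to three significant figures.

A = b·y = 4.53 × 4.35 = 19.71 ft²
P = b + 2y = 4.53 + 2×4.35 = 13.23 ft
R = A/P = 19.71/13.23 = 1.489 ft
Q = (1.486/n)·A·R^(2/3)·S^(1/2) = (1.486/0.034) × 19.71 × 1.489^(2/3) × 0.0017^(1/2) = 46.31 ft³/s

46.3 ft³/s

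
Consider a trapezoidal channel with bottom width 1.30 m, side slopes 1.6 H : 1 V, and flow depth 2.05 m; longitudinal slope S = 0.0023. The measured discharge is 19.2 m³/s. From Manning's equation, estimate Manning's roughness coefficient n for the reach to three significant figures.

A = (b + z·y)·y = (1.30 + 1.6×2.05)×2.05 = 9.389 m²
P = b + 2y√(1+z²) = 1.30 + 2×2.05×√(1+1.6²) = 9.036 m
R = A/P = 9.389/9.036 = 1.039 m
n = (1/Q)·A·R^(2/3)·S^(1/2) = (1/19.2) × 9.389 × 1.026 × 0.04796 = 0.02406

0.0241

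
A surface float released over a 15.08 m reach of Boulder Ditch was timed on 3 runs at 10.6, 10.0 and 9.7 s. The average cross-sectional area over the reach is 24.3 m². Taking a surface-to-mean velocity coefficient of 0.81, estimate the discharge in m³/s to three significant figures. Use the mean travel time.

29.4 m³/s

t̄ = (10.6 + 10.0 + 9.7) / 3 = 10.1 s
v_surface = L / t̄ = 15.08 / 10.1 = 1.493 m/s
v_mean = 0.81 × 1.493 = 1.209 m/s
Q = A × v_mean = 24.3 × 1.209 = 29.39 m³/s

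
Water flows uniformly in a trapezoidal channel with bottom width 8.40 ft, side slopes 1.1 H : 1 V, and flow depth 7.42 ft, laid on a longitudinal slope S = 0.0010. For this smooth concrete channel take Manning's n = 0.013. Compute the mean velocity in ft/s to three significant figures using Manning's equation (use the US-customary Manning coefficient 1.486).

9.16 ft/s

A = (b + z·y)·y = (8.40 + 1.1×7.42)×7.42 = 122.9 ft²
P = b + 2y√(1+z²) = 8.40 + 2×7.42×√(1+1.1²) = 30.46 ft
R = A/P = 122.9/30.46 = 4.034 ft
Q = (1.486/n)·A·R^(2/3)·S^(1/2) = (1.486/0.013) × 122.9 × 4.034^(2/3) × 0.0010^(1/2) = 1126 ft³/s
V = Q/A = 1126/122.9 = 9.161 ft/s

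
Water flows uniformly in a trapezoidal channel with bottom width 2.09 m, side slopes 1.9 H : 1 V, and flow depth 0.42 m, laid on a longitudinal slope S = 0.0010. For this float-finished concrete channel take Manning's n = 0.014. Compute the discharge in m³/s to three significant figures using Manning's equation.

1.26 m³/s

A = (b + z·y)·y = (2.09 + 1.9×0.42)×0.42 = 1.213 m²
P = b + 2y√(1+z²) = 2.09 + 2×0.42×√(1+1.9²) = 3.894 m
R = A/P = 1.213/3.894 = 0.3115 m
Q = (1/n)·A·R^(2/3)·S^(1/2) = (1/0.014) × 1.213 × 0.3115^(2/3) × 0.0010^(1/2) = 1.259 m³/s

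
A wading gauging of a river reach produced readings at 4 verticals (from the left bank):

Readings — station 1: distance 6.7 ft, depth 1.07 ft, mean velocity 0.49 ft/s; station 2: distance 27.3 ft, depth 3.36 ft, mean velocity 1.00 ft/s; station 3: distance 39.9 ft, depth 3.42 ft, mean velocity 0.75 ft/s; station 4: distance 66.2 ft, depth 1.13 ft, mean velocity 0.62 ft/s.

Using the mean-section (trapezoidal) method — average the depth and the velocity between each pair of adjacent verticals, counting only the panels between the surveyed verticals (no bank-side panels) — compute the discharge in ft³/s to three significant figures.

Panel 1-2: Δb = 20.6 ft, d̄ = (1.07+3.36)/2 = 2.215, v̄ = (0.49+1.00)/2 = 0.745 → q = 20.6×2.215×0.745 = 33.99 ft³/s
Panel 2-3: Δb = 12.6 ft, d̄ = (3.36+3.42)/2 = 3.39, v̄ = (1.00+0.75)/2 = 0.875 → q = 12.6×3.39×0.875 = 37.37 ft³/s
Panel 3-4: Δb = 26.3 ft, d̄ = (3.42+1.13)/2 = 2.275, v̄ = (0.75+0.62)/2 = 0.685 → q = 26.3×2.275×0.685 = 40.99 ft³/s
Q = Σ q = 112.4 ft³/s

112 ft³/s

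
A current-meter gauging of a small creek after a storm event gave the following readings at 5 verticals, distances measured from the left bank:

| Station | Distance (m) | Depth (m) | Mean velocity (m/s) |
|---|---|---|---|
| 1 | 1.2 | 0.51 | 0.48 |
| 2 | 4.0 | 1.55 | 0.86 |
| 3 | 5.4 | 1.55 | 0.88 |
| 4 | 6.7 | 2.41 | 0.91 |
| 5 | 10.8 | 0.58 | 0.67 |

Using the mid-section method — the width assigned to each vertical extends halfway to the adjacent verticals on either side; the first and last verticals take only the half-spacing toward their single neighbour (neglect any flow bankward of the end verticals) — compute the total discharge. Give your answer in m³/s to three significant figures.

11.7 m³/s

w_1 = (4.0 − 1.2)/2 = 1.4 m; q_1 = 0.48 × 0.51 × 1.4 = 0.3427 m³/s
w_2 = (5.4 − 1.2)/2 = 2.1 m; q_2 = 0.86 × 1.55 × 2.1 = 2.799 m³/s
w_3 = (6.7 − 4.0)/2 = 1.35 m; q_3 = 0.88 × 1.55 × 1.35 = 1.841 m³/s
w_4 = (10.8 − 5.4)/2 = 2.7 m; q_4 = 0.91 × 2.41 × 2.7 = 5.921 m³/s
w_5 = (10.8 − 6.7)/2 = 2.05 m; q_5 = 0.67 × 0.58 × 2.05 = 0.7966 m³/s
Q = Σ qᵢ = 11.70 m³/s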